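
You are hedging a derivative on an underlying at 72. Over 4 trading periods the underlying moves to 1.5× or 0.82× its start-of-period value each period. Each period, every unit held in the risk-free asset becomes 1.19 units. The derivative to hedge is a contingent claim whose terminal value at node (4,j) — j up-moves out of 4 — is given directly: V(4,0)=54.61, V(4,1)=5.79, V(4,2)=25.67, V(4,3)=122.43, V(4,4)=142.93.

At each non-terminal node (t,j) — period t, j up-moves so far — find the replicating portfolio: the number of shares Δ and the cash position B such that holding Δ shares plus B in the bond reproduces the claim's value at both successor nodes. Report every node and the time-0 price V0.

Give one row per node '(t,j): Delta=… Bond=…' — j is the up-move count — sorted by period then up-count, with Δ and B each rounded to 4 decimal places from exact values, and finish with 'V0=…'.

No-arbitrage ⇒ martingale measure with p* = (R−d)/(u−d) = 0.5441.
At expiry t=4: V(4,0)=54.6100, V(4,1)=5.7900, V(4,2)=25.6700, V(4,3)=122.4300, V(4,4)=142.9300
  t=3,j=0: stock 39.6985 → up 59.5477 (V=5.7900), down 32.5528 (V=54.6100). Price 23.5682; hedge Δ=-1.8085, bond B=95.3623.
  t=3,j=1: stock 72.6192 → up 108.9288 (V=25.6700), down 59.5477 (V=5.7900). Price 13.9555; hedge Δ=0.4026, bond B=-15.2798.
  t=3,j=2: stock 132.8400 → up 199.2600 (V=122.4300), down 108.9288 (V=25.6700). Price 65.8141; hedge Δ=1.0712, bond B=-76.4800.
  t=3,j=3: stock 243.0000 → up 364.5000 (V=142.9300), down 199.2600 (V=122.4300). Price 112.2558; hedge Δ=0.1241, bond B=82.1087.
  t=2,j=0: stock 48.4128 → up 72.6192 (V=13.9555), down 39.6985 (V=23.5682). Price 15.4099; hedge Δ=-0.2920, bond B=29.5462.
  t=2,j=1: stock 88.5600 → up 132.8400 (V=65.8141), down 72.6192 (V=13.9555). Price 35.4392; hedge Δ=0.8611, bond B=-40.8234.
  t=2,j=2: stock 162.0000 → up 243.0000 (V=112.2558), down 132.8400 (V=65.8141). Price 76.5411; hedge Δ=0.4216, bond B=8.2445.
  t=1,j=0: stock 59.0400 → up 88.5600 (V=35.4392), down 48.4128 (V=15.4099). Price 22.1077; hedge Δ=0.4989, bond B=-7.3472.
  t=1,j=1: stock 108.0000 → up 162.0000 (V=76.5411), down 88.5600 (V=35.4392). Price 48.5743; hedge Δ=0.5597, bond B=-11.8695.
  t=0,j=0: stock 72.0000 → up 108.0000 (V=48.5743), down 59.0400 (V=22.1077). Price 30.6796; hedge Δ=0.5406, bond B=-8.2419.
The time-0 hedge costs 30.6796, which is the no-arbitrage price.

(0,0): Delta=0.5406 Bond=-8.2419
(1,0): Delta=0.4989 Bond=-7.3472
(1,1): Delta=0.5597 Bond=-11.8695
(2,0): Delta=-0.2920 Bond=29.5462
(2,1): Delta=0.8611 Bond=-40.8234
(2,2): Delta=0.4216 Bond=8.2445
(3,0): Delta=-1.8085 Bond=95.3623
(3,1): Delta=0.4026 Bond=-15.2798
(3,2): Delta=1.0712 Bond=-76.4800
(3,3): Delta=0.1241 Bond=82.1087
V0=30.6796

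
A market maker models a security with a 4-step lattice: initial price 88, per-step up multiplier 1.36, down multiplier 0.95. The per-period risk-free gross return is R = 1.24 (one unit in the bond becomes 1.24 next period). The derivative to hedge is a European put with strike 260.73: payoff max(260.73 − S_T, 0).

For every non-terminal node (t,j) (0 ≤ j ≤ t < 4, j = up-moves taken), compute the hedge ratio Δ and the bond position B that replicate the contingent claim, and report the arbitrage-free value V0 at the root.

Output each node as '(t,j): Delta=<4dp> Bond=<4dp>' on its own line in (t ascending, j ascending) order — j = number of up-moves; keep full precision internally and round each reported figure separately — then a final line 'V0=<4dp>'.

(0,0): Delta=-0.7926 Bond=96.2985
(1,0): Delta=-1.0000 Bond=136.7496
(1,1): Delta=-0.7326 Bond=112.2352
(2,0): Delta=-1.0000 Bond=169.5695
(2,1): Delta=-1.0000 Bond=169.5695
(2,2): Delta=-0.6554 Bond=126.5932
(3,0): Delta=-1.0000 Bond=210.2661
(3,1): Delta=-1.0000 Bond=210.2661
(3,2): Delta=-1.0000 Bond=210.2661
(3,3): Delta=-0.5557 Bond=134.9243
V0=26.5505

Since d<R<u, set p* = (R−d)/(u−d) = 0.7073; price each node as the discounted p*-expectation of its children.
Payoff layer (t=4): V(4,0)=189.0535, V(4,1)=158.1194, V(4,2)=113.8348, V(4,3)=50.4379, V(4,4)=0.0000
(3,0): S=75.4490. Δ = (V_up−V_dn)/(S_up−S_dn) = (158.1194−189.0535)/(102.6106−71.6765) = -1.0000. V = [p*·158.1194 + (1−p*)·189.0535]/1.24 = 134.8171. B = V − Δ·S = 210.2661.
(3,1): S=108.0112. Δ = (V_up−V_dn)/(S_up−S_dn) = (113.8348−158.1194)/(146.8952−102.6106) = -1.0000. V = [p*·113.8348 + (1−p*)·158.1194]/1.24 = 102.2549. B = V − Δ·S = 210.2661.
(3,2): S=154.6266. Δ = (V_up−V_dn)/(S_up−S_dn) = (50.4379−113.8348)/(210.2921−146.8952) = -1.0000. V = [p*·50.4379 + (1−p*)·113.8348]/1.24 = 55.6396. B = V − Δ·S = 210.2661.
(3,3): S=221.3601. Δ = (V_up−V_dn)/(S_up−S_dn) = (0.0000−50.4379)/(301.0498−210.2921) = -0.5557. V = [p*·0.0000 + (1−p*)·50.4379]/1.24 = 11.9051. B = V − Δ·S = 134.9243.
(2,0): S=79.4200. Δ = (V_up−V_dn)/(S_up−S_dn) = (102.2549−134.8171)/(108.0112−75.4490) = -1.0000. V = [p*·102.2549 + (1−p*)·134.8171]/1.24 = 90.1495. B = V − Δ·S = 169.5695.
(2,1): S=113.6960. Δ = (V_up−V_dn)/(S_up−S_dn) = (55.6396−102.2549)/(154.6266−108.0112) = -1.0000. V = [p*·55.6396 + (1−p*)·102.2549]/1.24 = 55.8735. B = V − Δ·S = 169.5695.
(2,2): S=162.7648. Δ = (V_up−V_dn)/(S_up−S_dn) = (11.9051−55.6396)/(221.3601−154.6266) = -0.6554. V = [p*·11.9051 + (1−p*)·55.6396]/1.24 = 19.9237. B = V − Δ·S = 126.5932.
(1,0): S=83.6000. Δ = (V_up−V_dn)/(S_up−S_dn) = (55.8735−90.1495)/(113.6960−79.4200) = -1.0000. V = [p*·55.8735 + (1−p*)·90.1495]/1.24 = 53.1496. B = V − Δ·S = 136.7496.
(1,1): S=119.6800. Δ = (V_up−V_dn)/(S_up−S_dn) = (19.9237−55.8735)/(162.7648−113.6960) = -0.7326. V = [p*·19.9237 + (1−p*)·55.8735]/1.24 = 24.5529. B = V − Δ·S = 112.2352.
(0,0): S=88.0000. Δ = (V_up−V_dn)/(S_up−S_dn) = (24.5529−53.1496)/(119.6800−83.6000) = -0.7926. V = [p*·24.5529 + (1−p*)·53.1496]/1.24 = 26.5505. B = V − Δ·S = 96.2985.
The time-0 hedge costs 26.5505, which is the no-arbitrage price.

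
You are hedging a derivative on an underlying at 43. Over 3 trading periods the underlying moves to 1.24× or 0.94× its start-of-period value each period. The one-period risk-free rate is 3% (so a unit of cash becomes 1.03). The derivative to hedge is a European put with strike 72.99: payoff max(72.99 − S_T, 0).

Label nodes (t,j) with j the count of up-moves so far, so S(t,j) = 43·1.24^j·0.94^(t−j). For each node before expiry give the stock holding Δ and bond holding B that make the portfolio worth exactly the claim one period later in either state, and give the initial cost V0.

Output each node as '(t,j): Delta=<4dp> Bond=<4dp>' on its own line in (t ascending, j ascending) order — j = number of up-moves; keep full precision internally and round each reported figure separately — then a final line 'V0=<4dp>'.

(0,0): Delta=-0.9408 Bond=64.4749
(1,0): Delta=-1.0000 Bond=68.8001
(1,1): Delta=-0.8362 Bond=60.8303
(2,0): Delta=-1.0000 Bond=70.8641
(2,1): Delta=-1.0000 Bond=70.8641
(2,2): Delta=-0.5465 Bond=43.5012
V0=24.0184

Since d<R<u, set p* = (R−d)/(u−d) = 0.3000; price each node as the discounted p*-expectation of its children.
At expiry t=3: V(3,0)=37.2749, V(3,1)=25.8764, V(3,2)=10.8402, V(3,3)=0.0000
(2,0): S=37.9948. Δ = (V_up−V_dn)/(S_up−S_dn) = (25.8764−37.2749)/(47.1136−35.7151) = -1.0000. V = [p*·25.8764 + (1−p*)·37.2749]/1.03 = 32.8693. B = V − Δ·S = 70.8641.
(2,1): S=50.1208. Δ = (V_up−V_dn)/(S_up−S_dn) = (10.8402−25.8764)/(62.1498−47.1136) = -1.0000. V = [p*·10.8402 + (1−p*)·25.8764]/1.03 = 20.7433. B = V − Δ·S = 70.8641.
(2,2): S=66.1168. Δ = (V_up−V_dn)/(S_up−S_dn) = (0.0000−10.8402)/(81.9848−62.1498) = -0.5465. V = [p*·0.0000 + (1−p*)·10.8402]/1.03 = 7.3671. B = V − Δ·S = 43.5012.
(1,0): S=40.4200. Δ = (V_up−V_dn)/(S_up−S_dn) = (20.7433−32.8693)/(50.1208−37.9948) = -1.0000. V = [p*·20.7433 + (1−p*)·32.8693]/1.03 = 28.3801. B = V − Δ·S = 68.8001.
(1,1): S=53.3200. Δ = (V_up−V_dn)/(S_up−S_dn) = (7.3671−20.7433)/(66.1168−50.1208) = -0.8362. V = [p*·7.3671 + (1−p*)·20.7433]/1.03 = 16.2431. B = V − Δ·S = 60.8303.
(0,0): S=43.0000. Δ = (V_up−V_dn)/(S_up−S_dn) = (16.2431−28.3801)/(53.3200−40.4200) = -0.9408. V = [p*·16.2431 + (1−p*)·28.3801]/1.03 = 24.0184. B = V − Δ·S = 64.4749.
The time-0 hedge costs 24.0184, which is the no-arbitrage price.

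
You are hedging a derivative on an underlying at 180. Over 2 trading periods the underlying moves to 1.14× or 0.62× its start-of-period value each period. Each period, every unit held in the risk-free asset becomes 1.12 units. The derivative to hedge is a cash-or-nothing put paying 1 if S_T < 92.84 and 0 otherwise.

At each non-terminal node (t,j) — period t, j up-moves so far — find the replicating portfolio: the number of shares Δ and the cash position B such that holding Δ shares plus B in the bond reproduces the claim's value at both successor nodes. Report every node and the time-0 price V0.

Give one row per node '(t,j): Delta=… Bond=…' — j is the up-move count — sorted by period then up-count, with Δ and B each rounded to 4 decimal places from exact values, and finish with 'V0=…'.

(0,0): Delta=-0.0004 Bond=0.0672
(1,0): Delta=-0.0172 Bond=1.9574
(1,1): Delta=0.0000 Bond=0.0000
V0=0.0012

No-arbitrage ⇒ martingale measure with p* = (R−d)/(u−d) = 0.9615.
Payoff layer (t=2): V(2,0)=1.0000, V(2,1)=0.0000, V(2,2)=0.0000
(1,0): S=111.6000. Δ = (V_up−V_dn)/(S_up−S_dn) = (0.0000−1.0000)/(127.2240−69.1920) = -0.0172. V = [p*·0.0000 + (1−p*)·1.0000]/1.12 = 0.0343. B = V − Δ·S = 1.9574.
(1,1): S=205.2000. Δ = (V_up−V_dn)/(S_up−S_dn) = (0.0000−0.0000)/(233.9280−127.2240) = 0.0000. V = [p*·0.0000 + (1−p*)·0.0000]/1.12 = 0.0000. B = V − Δ·S = 0.0000.
(0,0): S=180.0000. Δ = (V_up−V_dn)/(S_up−S_dn) = (0.0000−0.0343)/(205.2000−111.6000) = -0.0004. V = [p*·0.0000 + (1−p*)·0.0343]/1.12 = 0.0012. B = V − Δ·S = 0.0672.
Each (Δ,B) replicates both successor values, so the strategy is self-financing and V0 is arbitrage-free.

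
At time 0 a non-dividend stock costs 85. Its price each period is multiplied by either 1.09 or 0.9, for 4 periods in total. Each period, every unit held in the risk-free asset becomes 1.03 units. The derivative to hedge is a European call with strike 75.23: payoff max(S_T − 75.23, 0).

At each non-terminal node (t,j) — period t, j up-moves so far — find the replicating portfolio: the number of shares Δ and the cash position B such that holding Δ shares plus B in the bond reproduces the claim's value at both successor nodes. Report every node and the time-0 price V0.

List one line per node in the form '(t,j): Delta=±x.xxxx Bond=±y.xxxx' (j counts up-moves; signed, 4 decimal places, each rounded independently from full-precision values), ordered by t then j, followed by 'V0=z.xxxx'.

The replicating-portfolio and risk-neutral prices coincide; use p* = (1.03−0.9)/(1.09−0.9) = 0.6842 for the latter.
Payoff layer (t=4): V(4,0)=0.0000, V(4,1)=0.0000, V(4,2)=6.5707, V(4,3)=23.8397, V(4,4)=44.7544
  t=3,j=0: stock 61.9650 → up 67.5419 (V=0.0000), down 55.7685 (V=0.0000). Price 0.0000; hedge Δ=0.0000, bond B=0.0000.
  t=3,j=1: stock 75.0465 → up 81.8007 (V=6.5707), down 67.5419 (V=0.0000). Price 4.3648; hedge Δ=0.4608, bond B=-30.2178.
  t=3,j=2: stock 90.8897 → up 99.0697 (V=23.8397), down 81.8007 (V=6.5707). Price 17.8508; hedge Δ=1.0000, bond B=-73.0388.
  t=3,j=3: stock 110.0775 → up 119.9844 (V=44.7544), down 99.0697 (V=23.8397). Price 37.0386; hedge Δ=1.0000, bond B=-73.0388.
  t=2,j=0: stock 68.8500 → up 75.0465 (V=4.3648), down 61.9650 (V=0.0000). Price 2.8995; hedge Δ=0.3337, bond B=-20.0731.
  t=2,j=1: stock 83.3850 → up 90.8897 (V=17.8508), down 75.0465 (V=4.3648). Price 13.1962; hedge Δ=0.8512, bond B=-57.7829.
  t=2,j=2: stock 100.9885 → up 110.0775 (V=37.0386), down 90.8897 (V=17.8508). Price 30.0770; hedge Δ=1.0000, bond B=-70.9115.
  t=1,j=0: stock 76.5000 → up 83.3850 (V=13.1962), down 68.8500 (V=2.8995). Price 9.6549; hedge Δ=0.7084, bond B=-44.5384.
  t=1,j=1: stock 92.6500 → up 100.9885 (V=30.0770), down 83.3850 (V=13.1962). Price 24.0255; hedge Δ=0.9589, bond B=-64.8210.
  t=0,j=0: stock 85.0000 → up 92.6500 (V=24.0255), down 76.5000 (V=9.6549). Price 18.9198; hedge Δ=0.8898, bond B=-56.7145.
Check: Δ(0,0)·S0 + B(0,0) = 18.9198 = V0.

(0,0): Delta=0.8898 Bond=-56.7145
(1,0): Delta=0.7084 Bond=-44.5384
(1,1): Delta=0.9589 Bond=-64.8210
(2,0): Delta=0.3337 Bond=-20.0731
(2,1): Delta=0.8512 Bond=-57.7829
(2,2): Delta=1.0000 Bond=-70.9115
(3,0): Delta=0.0000 Bond=0.0000
(3,1): Delta=0.4608 Bond=-30.2178
(3,2): Delta=1.0000 Bond=-73.0388
(3,3): Delta=1.0000 Bond=-73.0388
V0=18.9198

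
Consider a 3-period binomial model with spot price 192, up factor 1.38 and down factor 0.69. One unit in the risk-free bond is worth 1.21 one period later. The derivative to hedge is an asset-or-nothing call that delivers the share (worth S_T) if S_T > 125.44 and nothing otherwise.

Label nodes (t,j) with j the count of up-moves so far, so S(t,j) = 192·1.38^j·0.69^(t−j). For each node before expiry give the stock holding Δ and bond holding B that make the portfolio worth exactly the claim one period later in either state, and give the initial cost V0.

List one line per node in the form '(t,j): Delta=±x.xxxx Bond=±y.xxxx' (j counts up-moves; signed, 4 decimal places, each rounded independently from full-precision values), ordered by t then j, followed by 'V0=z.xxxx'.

(0,0): Delta=1.0197 Bond=-4.3224
(1,0): Delta=1.1405 Bond=-21.2279
(1,1): Delta=1.0000 Bond=0.0000
(2,0): Delta=2.0000 Bond=-104.2541
(2,1): Delta=1.0000 Bond=0.0000
(2,2): Delta=1.0000 Bond=0.0000
V0=191.4675

Risk-neutral probability p* = (R−d)/(u−d) = (1.21−0.69)/(1.38−0.69) = 0.7536.
Payoff layer (t=3): V(3,0)=0.0000, V(3,1)=126.1475, V(3,2)=252.2949, V(3,3)=504.5898
(2,0): S=91.4112. Δ = (V_up−V_dn)/(S_up−S_dn) = (126.1475−0.0000)/(126.1475−63.0737) = 2.0000. V = [p*·126.1475 + (1−p*)·0.0000]/1.21 = 78.5683. B = V − Δ·S = -104.2541.
(2,1): S=182.8224. Δ = (V_up−V_dn)/(S_up−S_dn) = (252.2949−126.1475)/(252.2949−126.1475) = 1.0000. V = [p*·252.2949 + (1−p*)·126.1475]/1.21 = 182.8224. B = V − Δ·S = 0.0000.
(2,2): S=365.6448. Δ = (V_up−V_dn)/(S_up−S_dn) = (504.5898−252.2949)/(504.5898−252.2949) = 1.0000. V = [p*·504.5898 + (1−p*)·252.2949]/1.21 = 365.6448. B = V − Δ·S = 0.0000.
(1,0): S=132.4800. Δ = (V_up−V_dn)/(S_up−S_dn) = (182.8224−78.5683)/(182.8224−91.4112) = 1.1405. V = [p*·182.8224 + (1−p*)·78.5683]/1.21 = 129.8650. B = V − Δ·S = -21.2279.
(1,1): S=264.9600. Δ = (V_up−V_dn)/(S_up−S_dn) = (365.6448−182.8224)/(365.6448−182.8224) = 1.0000. V = [p*·365.6448 + (1−p*)·182.8224]/1.21 = 264.9600. B = V − Δ·S = 0.0000.
(0,0): S=192.0000. Δ = (V_up−V_dn)/(S_up−S_dn) = (264.9600−129.8650)/(264.9600−132.4800) = 1.0197. V = [p*·264.9600 + (1−p*)·129.8650]/1.21 = 191.4675. B = V − Δ·S = -4.3224.
Check: Δ(0,0)·S0 + B(0,0) = 191.4675 = V0.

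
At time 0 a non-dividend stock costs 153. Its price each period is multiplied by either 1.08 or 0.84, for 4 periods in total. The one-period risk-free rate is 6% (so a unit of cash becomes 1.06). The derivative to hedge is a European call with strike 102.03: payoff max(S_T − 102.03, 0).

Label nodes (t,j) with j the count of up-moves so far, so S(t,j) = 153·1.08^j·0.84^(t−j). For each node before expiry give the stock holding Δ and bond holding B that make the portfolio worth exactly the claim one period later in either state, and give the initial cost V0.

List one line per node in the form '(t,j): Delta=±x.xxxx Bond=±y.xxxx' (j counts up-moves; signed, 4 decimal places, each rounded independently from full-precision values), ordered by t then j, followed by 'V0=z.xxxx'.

Since d<R<u, set p* = (R−d)/(u−d) = 0.9167; price each node as the discounted p*-expectation of its children.
Payoff layer (t=4): V(4,0)=0.0000, V(4,1)=0.0000, V(4,2)=23.8908, V(4,3)=59.8682, V(4,4)=106.1248
Node (3,0) S=90.6837: V=(p*·0.0000+(1−p*)·0.0000)/1.06=0.0000; Δ=(0.0000−0.0000)/(97.9384−76.1743)=0.0000; B=V−Δ·S=0.0000
Node (3,1) S=116.5933: V=(p*·23.8908+(1−p*)·0.0000)/1.06=20.6603; Δ=(23.8908−0.0000)/(125.9208−97.9384)=0.8538; B=V−Δ·S=-78.8848
Node (3,2) S=149.9057: V=(p*·59.8682+(1−p*)·23.8908)/1.06=53.6510; Δ=(59.8682−23.8908)/(161.8982−125.9208)=1.0000; B=V−Δ·S=-96.2547
Node (3,3) S=192.7359: V=(p*·106.1248+(1−p*)·59.8682)/1.06=96.4812; Δ=(106.1248−59.8682)/(208.1548−161.8982)=1.0000; B=V−Δ·S=-96.2547
Node (2,0) S=107.9568: V=(p*·20.6603+(1−p*)·0.0000)/1.06=17.8666; Δ=(20.6603−0.0000)/(116.5933−90.6837)=0.7974; B=V−Δ·S=-68.2179
Node (2,1) S=138.8016: V=(p*·53.6510+(1−p*)·20.6603)/1.06=48.0206; Δ=(53.6510−20.6603)/(149.9057−116.5933)=0.9903; B=V−Δ·S=-89.4408
Node (2,2) S=178.4592: V=(p*·96.4812+(1−p*)·53.6510)/1.06=87.6529; Δ=(96.4812−53.6510)/(192.7359−149.9057)=1.0000; B=V−Δ·S=-90.8063
Node (1,0) S=128.5200: V=(p*·48.0206+(1−p*)·17.8666)/1.06=42.9318; Δ=(48.0206−17.8666)/(138.8016−107.9568)=0.9776; B=V−Δ·S=-82.7096
Node (1,1) S=165.2400: V=(p*·87.6529+(1−p*)·48.0206)/1.06=79.5756; Δ=(87.6529−48.0206)/(178.4592−138.8016)=0.9994; B=V−Δ·S=-85.5590
Node (0,0) S=153.0000: V=(p*·79.5756+(1−p*)·42.9318)/1.06=72.1905; Δ=(79.5756−42.9318)/(165.2400−128.5200)=0.9979; B=V−Δ·S=-80.4920
Root portfolio cost Δ·153+B reproduces V0=72.1905.

(0,0): Delta=0.9979 Bond=-80.4920
(1,0): Delta=0.9776 Bond=-82.7096
(1,1): Delta=0.9994 Bond=-85.5590
(2,0): Delta=0.7974 Bond=-68.2179
(2,1): Delta=0.9903 Bond=-89.4408
(2,2): Delta=1.0000 Bond=-90.8063
(3,0): Delta=0.0000 Bond=0.0000
(3,1): Delta=0.8538 Bond=-78.8848
(3,2): Delta=1.0000 Bond=-96.2547
(3,3): Delta=1.0000 Bond=-96.2547
V0=72.1905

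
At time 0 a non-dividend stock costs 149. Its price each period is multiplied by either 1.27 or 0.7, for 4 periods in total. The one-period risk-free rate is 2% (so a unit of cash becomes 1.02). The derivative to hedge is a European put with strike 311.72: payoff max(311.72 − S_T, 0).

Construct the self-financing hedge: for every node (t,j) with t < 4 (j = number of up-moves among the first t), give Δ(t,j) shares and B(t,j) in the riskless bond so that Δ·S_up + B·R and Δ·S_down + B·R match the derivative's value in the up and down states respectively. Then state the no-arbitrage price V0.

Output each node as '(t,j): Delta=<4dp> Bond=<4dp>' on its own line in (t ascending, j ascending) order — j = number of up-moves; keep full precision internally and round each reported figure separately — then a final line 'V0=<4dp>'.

Since d<R<u, set p* = (R−d)/(u−d) = 0.5614; price each node as the discounted p*-expectation of its children.
Payoff layer (t=4): V(4,0)=275.9451, V(4,1)=246.8141, V(4,2)=193.9622, V(4,3)=98.0737, V(4,4)=0.0000
(3,0): S=51.1070. Δ = (V_up−V_dn)/(S_up−S_dn) = (246.8141−275.9451)/(64.9059−35.7749) = -1.0000. V = [p*·246.8141 + (1−p*)·275.9451]/1.02 = 254.5008. B = V − Δ·S = 305.6078.
(3,1): S=92.7227. Δ = (V_up−V_dn)/(S_up−S_dn) = (193.9622−246.8141)/(117.7578−64.9059) = -1.0000. V = [p*·193.9622 + (1−p*)·246.8141]/1.02 = 212.8851. B = V − Δ·S = 305.6078.
(3,2): S=168.2255. Δ = (V_up−V_dn)/(S_up−S_dn) = (98.0737−193.9622)/(213.6463−117.7578) = -1.0000. V = [p*·98.0737 + (1−p*)·193.9622]/1.02 = 137.3824. B = V − Δ·S = 305.6078.
(3,3): S=305.2091. Δ = (V_up−V_dn)/(S_up−S_dn) = (0.0000−98.0737)/(387.6155−213.6463) = -0.5637. V = [p*·0.0000 + (1−p*)·98.0737]/1.02 = 42.1713. B = V − Δ·S = 214.2304.
(2,0): S=73.0100. Δ = (V_up−V_dn)/(S_up−S_dn) = (212.8851−254.5008)/(92.7227−51.1070) = -1.0000. V = [p*·212.8851 + (1−p*)·254.5008]/1.02 = 226.6055. B = V − Δ·S = 299.6155.
(2,1): S=132.4610. Δ = (V_up−V_dn)/(S_up−S_dn) = (137.3824−212.8851)/(168.2255−92.7227) = -1.0000. V = [p*·137.3824 + (1−p*)·212.8851]/1.02 = 167.1545. B = V − Δ·S = 299.6155.
(2,2): S=240.3221. Δ = (V_up−V_dn)/(S_up−S_dn) = (42.1713−137.3824)/(305.2091−168.2255) = -0.6951. V = [p*·42.1713 + (1−p*)·137.3824]/1.02 = 82.2849. B = V − Δ·S = 249.3218.
(1,0): S=104.3000. Δ = (V_up−V_dn)/(S_up−S_dn) = (167.1545−226.6055)/(132.4610−73.0100) = -1.0000. V = [p*·167.1545 + (1−p*)·226.6055]/1.02 = 189.4407. B = V − Δ·S = 293.7407.
(1,1): S=189.2300. Δ = (V_up−V_dn)/(S_up−S_dn) = (82.2849−167.1545)/(240.3221−132.4610) = -0.7868. V = [p*·82.2849 + (1−p*)·167.1545]/1.02 = 117.1651. B = V − Δ·S = 266.0593.
(0,0): S=149.0000. Δ = (V_up−V_dn)/(S_up−S_dn) = (117.1651−189.4407)/(189.2300−104.3000) = -0.8510. V = [p*·117.1651 + (1−p*)·189.4407]/1.02 = 145.9460. B = V − Δ·S = 272.7453.
Self-financing check: at every node Δ·S+B equals the discounted successor values.

(0,0): Delta=-0.8510 Bond=272.7453
(1,0): Delta=-1.0000 Bond=293.7407
(1,1): Delta=-0.7868 Bond=266.0593
(2,0): Delta=-1.0000 Bond=299.6155
(2,1): Delta=-1.0000 Bond=299.6155
(2,2): Delta=-0.6951 Bond=249.3218
(3,0): Delta=-1.0000 Bond=305.6078
(3,1): Delta=-1.0000 Bond=305.6078
(3,2): Delta=-1.0000 Bond=305.6078
(3,3): Delta=-0.5637 Bond=214.2304
V0=145.9460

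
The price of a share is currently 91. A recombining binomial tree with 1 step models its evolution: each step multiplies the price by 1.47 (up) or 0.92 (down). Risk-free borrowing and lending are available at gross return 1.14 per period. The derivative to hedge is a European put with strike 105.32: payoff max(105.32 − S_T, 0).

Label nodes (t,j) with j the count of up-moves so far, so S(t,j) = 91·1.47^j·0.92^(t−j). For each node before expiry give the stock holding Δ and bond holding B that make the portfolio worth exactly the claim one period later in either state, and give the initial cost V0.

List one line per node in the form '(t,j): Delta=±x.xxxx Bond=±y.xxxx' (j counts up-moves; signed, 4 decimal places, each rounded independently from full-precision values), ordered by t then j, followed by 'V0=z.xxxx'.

Since d<R<u, set p* = (R−d)/(u−d) = 0.4000; price each node as the discounted p*-expectation of its children.
At expiry t=1: V(1,0)=21.6000, V(1,1)=0.0000
  t=0,j=0: stock 91.0000 → up 133.7700 (V=0.0000), down 83.7200 (V=21.6000). Price 11.3684; hedge Δ=-0.4316, bond B=50.6411.
Root portfolio cost Δ·91+B reproduces V0=11.3684.

(0,0): Delta=-0.4316 Bond=50.6411
V0=11.3684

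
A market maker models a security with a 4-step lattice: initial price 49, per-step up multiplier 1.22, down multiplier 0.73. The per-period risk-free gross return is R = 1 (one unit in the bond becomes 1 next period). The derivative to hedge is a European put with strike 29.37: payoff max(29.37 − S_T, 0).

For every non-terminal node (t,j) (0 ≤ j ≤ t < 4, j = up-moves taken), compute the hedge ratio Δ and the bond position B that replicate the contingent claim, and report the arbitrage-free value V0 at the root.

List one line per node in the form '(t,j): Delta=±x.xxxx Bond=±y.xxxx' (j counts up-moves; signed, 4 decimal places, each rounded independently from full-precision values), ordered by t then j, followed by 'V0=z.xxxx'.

The replicating-portfolio and risk-neutral prices coincide; use p* = (1−0.73)/(1.22−0.73) = 0.5510 for the latter.
At expiry t=4: V(4,0)=15.4549, V(4,1)=6.1146, V(4,2)=0.0000, V(4,3)=0.0000, V(4,4)=0.0000
(3,0): S=19.0618. Δ = (V_up−V_dn)/(S_up−S_dn) = (6.1146−15.4549)/(23.2554−13.9151) = -1.0000. V = [p*·6.1146 + (1−p*)·15.4549]/1 = 10.3082. B = V − Δ·S = 29.3700.
(3,1): S=31.8568. Δ = (V_up−V_dn)/(S_up−S_dn) = (0.0000−6.1146)/(38.8652−23.2554) = -0.3917. V = [p*·0.0000 + (1−p*)·6.1146]/1 = 2.7453. B = V − Δ·S = 15.2240.
(3,2): S=53.2401. Δ = (V_up−V_dn)/(S_up−S_dn) = (0.0000−0.0000)/(64.9529−38.8652) = 0.0000. V = [p*·0.0000 + (1−p*)·0.0000]/1 = 0.0000. B = V − Δ·S = 0.0000.
(3,3): S=88.9766. Δ = (V_up−V_dn)/(S_up−S_dn) = (0.0000−0.0000)/(108.5514−64.9529) = 0.0000. V = [p*·0.0000 + (1−p*)·0.0000]/1 = 0.0000. B = V − Δ·S = 0.0000.
(2,0): S=26.1121. Δ = (V_up−V_dn)/(S_up−S_dn) = (2.7453−10.3082)/(31.8568−19.0618) = -0.5911. V = [p*·2.7453 + (1−p*)·10.3082]/1 = 6.1409. B = V − Δ·S = 21.5753.
(2,1): S=43.6394. Δ = (V_up−V_dn)/(S_up−S_dn) = (0.0000−2.7453)/(53.2401−31.8568) = -0.1284. V = [p*·0.0000 + (1−p*)·2.7453]/1 = 1.2326. B = V − Δ·S = 6.8353.
(2,2): S=72.9316. Δ = (V_up−V_dn)/(S_up−S_dn) = (0.0000−0.0000)/(88.9766−53.2401) = 0.0000. V = [p*·0.0000 + (1−p*)·0.0000]/1 = 0.0000. B = V − Δ·S = 0.0000.
(1,0): S=35.7700. Δ = (V_up−V_dn)/(S_up−S_dn) = (1.2326−6.1409)/(43.6394−26.1121) = -0.2800. V = [p*·1.2326 + (1−p*)·6.1409]/1 = 3.4363. B = V − Δ·S = 13.4532.
(1,1): S=59.7800. Δ = (V_up−V_dn)/(S_up−S_dn) = (0.0000−1.2326)/(72.9316−43.6394) = -0.0421. V = [p*·0.0000 + (1−p*)·1.2326]/1 = 0.5534. B = V − Δ·S = 3.0689.
(0,0): S=49.0000. Δ = (V_up−V_dn)/(S_up−S_dn) = (0.5534−3.4363)/(59.7800−35.7700) = -0.1201. V = [p*·0.5534 + (1−p*)·3.4363]/1 = 1.8478. B = V − Δ·S = 7.7313.
The time-0 hedge costs 1.8478, which is the no-arbitrage price.

(0,0): Delta=-0.1201 Bond=7.7313
(1,0): Delta=-0.2800 Bond=13.4532
(1,1): Delta=-0.0421 Bond=3.0689
(2,0): Delta=-0.5911 Bond=21.5753
(2,1): Delta=-0.1284 Bond=6.8353
(2,2): Delta=0.0000 Bond=0.0000
(3,0): Delta=-1.0000 Bond=29.3700
(3,1): Delta=-0.3917 Bond=15.2240
(3,2): Delta=0.0000 Bond=0.0000
(3,3): Delta=0.0000 Bond=0.0000
V0=1.8478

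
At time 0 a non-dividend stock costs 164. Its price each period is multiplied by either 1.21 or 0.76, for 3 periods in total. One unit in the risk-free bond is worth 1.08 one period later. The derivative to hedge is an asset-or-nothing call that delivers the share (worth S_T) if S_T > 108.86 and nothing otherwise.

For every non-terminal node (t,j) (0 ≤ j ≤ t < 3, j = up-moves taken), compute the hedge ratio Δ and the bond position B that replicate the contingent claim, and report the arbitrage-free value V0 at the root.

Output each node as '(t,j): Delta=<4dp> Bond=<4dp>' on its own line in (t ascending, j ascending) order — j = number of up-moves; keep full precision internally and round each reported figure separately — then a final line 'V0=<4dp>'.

(0,0): Delta=1.0698 Bond=-12.8247
(1,0): Delta=1.3433 Bond=-47.9447
(1,1): Delta=1.0000 Bond=0.0000
(2,0): Delta=2.6889 Bond=-179.2395
(2,1): Delta=1.0000 Bond=0.0000
(2,2): Delta=1.0000 Bond=0.0000
V0=162.6221

No-arbitrage ⇒ martingale measure with p* = (R−d)/(u−d) = 0.7111.
Payoff layer (t=3): V(3,0)=0.0000, V(3,1)=114.6189, V(3,2)=182.4854, V(3,3)=290.5360
(2,0): S=94.7264. Δ = (V_up−V_dn)/(S_up−S_dn) = (114.6189−0.0000)/(114.6189−71.9921) = 2.6889. V = [p*·114.6189 + (1−p*)·0.0000]/1.08 = 75.4693. B = V − Δ·S = -179.2395.
(2,1): S=150.8144. Δ = (V_up−V_dn)/(S_up−S_dn) = (182.4854−114.6189)/(182.4854−114.6189) = 1.0000. V = [p*·182.4854 + (1−p*)·114.6189]/1.08 = 150.8144. B = V − Δ·S = 0.0000.
(2,2): S=240.1124. Δ = (V_up−V_dn)/(S_up−S_dn) = (290.5360−182.4854)/(290.5360−182.4854) = 1.0000. V = [p*·290.5360 + (1−p*)·182.4854]/1.08 = 240.1124. B = V − Δ·S = 0.0000.
(1,0): S=124.6400. Δ = (V_up−V_dn)/(S_up−S_dn) = (150.8144−75.4693)/(150.8144−94.7264) = 1.3433. V = [p*·150.8144 + (1−p*)·75.4693]/1.08 = 119.4889. B = V − Δ·S = -47.9447.
(1,1): S=198.4400. Δ = (V_up−V_dn)/(S_up−S_dn) = (240.1124−150.8144)/(240.1124−150.8144) = 1.0000. V = [p*·240.1124 + (1−p*)·150.8144]/1.08 = 198.4400. B = V − Δ·S = 0.0000.
(0,0): S=164.0000. Δ = (V_up−V_dn)/(S_up−S_dn) = (198.4400−119.4889)/(198.4400−124.6400) = 1.0698. V = [p*·198.4400 + (1−p*)·119.4889]/1.08 = 162.6221. B = V − Δ·S = -12.8247.
Root portfolio cost Δ·164+B reproduces V0=162.6221.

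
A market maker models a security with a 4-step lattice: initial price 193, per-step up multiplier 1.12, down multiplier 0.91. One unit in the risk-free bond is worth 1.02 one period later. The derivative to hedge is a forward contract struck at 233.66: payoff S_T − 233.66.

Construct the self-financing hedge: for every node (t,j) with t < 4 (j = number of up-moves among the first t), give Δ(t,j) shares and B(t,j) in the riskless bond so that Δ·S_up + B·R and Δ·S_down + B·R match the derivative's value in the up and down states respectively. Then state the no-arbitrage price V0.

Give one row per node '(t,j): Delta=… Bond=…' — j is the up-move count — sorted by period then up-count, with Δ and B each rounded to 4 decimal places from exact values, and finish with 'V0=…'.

The replicating-portfolio and risk-neutral prices coincide; use p* = (1.02−0.91)/(1.12−0.91) = 0.5238 for the latter.
Terminal values V(4,·): V(4,0)=-101.3103, V(4,1)=-70.7681, V(4,2)=-33.1777, V(4,3)=13.0875, V(4,4)=70.0292
Node (3,0) S=145.4392: V=(p*·-70.7681+(1−p*)·-101.3103)/1.02=-83.6392; Δ=(-70.7681−-101.3103)/(162.8919−132.3497)=1.0000; B=V−Δ·S=-229.0784
Node (3,1) S=179.0021: V=(p*·-33.1777+(1−p*)·-70.7681)/1.02=-50.0763; Δ=(-33.1777−-70.7681)/(200.4823−162.8919)=1.0000; B=V−Δ·S=-229.0784
Node (3,2) S=220.3103: V=(p*·13.0875+(1−p*)·-33.1777)/1.02=-8.7682; Δ=(13.0875−-33.1777)/(246.7475−200.4823)=1.0000; B=V−Δ·S=-229.0784
Node (3,3) S=271.1511: V=(p*·70.0292+(1−p*)·13.0875)/1.02=42.0727; Δ=(70.0292−13.0875)/(303.6892−246.7475)=1.0000; B=V−Δ·S=-229.0784
Node (2,0) S=159.8233: V=(p*·-50.0763+(1−p*)·-83.6392)/1.02=-64.7634; Δ=(-50.0763−-83.6392)/(179.0021−145.4392)=1.0000; B=V−Δ·S=-224.5867
Node (2,1) S=196.7056: V=(p*·-8.7682+(1−p*)·-50.0763)/1.02=-27.8811; Δ=(-8.7682−-50.0763)/(220.3103−179.0021)=1.0000; B=V−Δ·S=-224.5867
Node (2,2) S=242.0992: V=(p*·42.0727+(1−p*)·-8.7682)/1.02=17.5125; Δ=(42.0727−-8.7682)/(271.1511−220.3103)=1.0000; B=V−Δ·S=-224.5867
Node (1,0) S=175.6300: V=(p*·-27.8811+(1−p*)·-64.7634)/1.02=-44.5530; Δ=(-27.8811−-64.7634)/(196.7056−159.8233)=1.0000; B=V−Δ·S=-220.1830
Node (1,1) S=216.1600: V=(p*·17.5125+(1−p*)·-27.8811)/1.02=-4.0230; Δ=(17.5125−-27.8811)/(242.0992−196.7056)=1.0000; B=V−Δ·S=-220.1830
Node (0,0) S=193.0000: V=(p*·-4.0230+(1−p*)·-44.5530)/1.02=-22.8657; Δ=(-4.0230−-44.5530)/(216.1600−175.6300)=1.0000; B=V−Δ·S=-215.8657
Root portfolio cost Δ·193+B reproduces V0=-22.8657.

(0,0): Delta=1.0000 Bond=-215.8657
(1,0): Delta=1.0000 Bond=-220.1830
(1,1): Delta=1.0000 Bond=-220.1830
(2,0): Delta=1.0000 Bond=-224.5867
(2,1): Delta=1.0000 Bond=-224.5867
(2,2): Delta=1.0000 Bond=-224.5867
(3,0): Delta=1.0000 Bond=-229.0784
(3,1): Delta=1.0000 Bond=-229.0784
(3,2): Delta=1.0000 Bond=-229.0784
(3,3): Delta=1.0000 Bond=-229.0784
V0=-22.8657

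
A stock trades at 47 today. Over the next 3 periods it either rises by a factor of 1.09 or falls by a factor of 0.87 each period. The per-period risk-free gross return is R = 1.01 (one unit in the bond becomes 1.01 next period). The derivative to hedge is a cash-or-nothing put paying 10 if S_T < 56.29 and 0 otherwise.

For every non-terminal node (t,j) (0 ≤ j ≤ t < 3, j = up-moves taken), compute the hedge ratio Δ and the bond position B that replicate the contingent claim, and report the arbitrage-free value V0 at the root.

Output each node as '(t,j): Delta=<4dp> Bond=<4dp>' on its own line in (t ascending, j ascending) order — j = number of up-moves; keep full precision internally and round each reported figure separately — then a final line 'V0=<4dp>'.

Under the risk-neutral measure, an up-move has probability p* = (R−d)/(u−d) = 0.6364 and values discount at R = 1.01.
Payoff layer (t=3): V(3,0)=10.0000, V(3,1)=10.0000, V(3,2)=10.0000, V(3,3)=0.0000
(2,0): S=35.5743. Δ = (V_up−V_dn)/(S_up−S_dn) = (10.0000−10.0000)/(38.7760−30.9496) = 0.0000. V = [p*·10.0000 + (1−p*)·10.0000]/1.01 = 9.9010. B = V − Δ·S = 9.9010.
(2,1): S=44.5701. Δ = (V_up−V_dn)/(S_up−S_dn) = (10.0000−10.0000)/(48.5814−38.7760) = 0.0000. V = [p*·10.0000 + (1−p*)·10.0000]/1.01 = 9.9010. B = V − Δ·S = 9.9010.
(2,2): S=55.8407. Δ = (V_up−V_dn)/(S_up−S_dn) = (0.0000−10.0000)/(60.8664−48.5814) = -0.8140. V = [p*·0.0000 + (1−p*)·10.0000]/1.01 = 3.6004. B = V − Δ·S = 49.0549.
(1,0): S=40.8900. Δ = (V_up−V_dn)/(S_up−S_dn) = (9.9010−9.9010)/(44.5701−35.5743) = 0.0000. V = [p*·9.9010 + (1−p*)·9.9010]/1.01 = 9.8030. B = V − Δ·S = 9.8030.
(1,1): S=51.2300. Δ = (V_up−V_dn)/(S_up−S_dn) = (3.6004−9.9010)/(55.8407−44.5701) = -0.5590. V = [p*·3.6004 + (1−p*)·9.9010]/1.01 = 5.8332. B = V − Δ·S = 34.4724.
(0,0): S=47.0000. Δ = (V_up−V_dn)/(S_up−S_dn) = (5.8332−9.8030)/(51.2300−40.8900) = -0.3839. V = [p*·5.8332 + (1−p*)·9.8030]/1.01 = 7.2047. B = V − Δ·S = 25.2492.
Each (Δ,B) replicates both successor values, so the strategy is self-financing and V0 is arbitrage-free.

(0,0): Delta=-0.3839 Bond=25.2492
(1,0): Delta=0.0000 Bond=9.8030
(1,1): Delta=-0.5590 Bond=34.4724
(2,0): Delta=0.0000 Bond=9.9010
(2,1): Delta=0.0000 Bond=9.9010
(2,2): Delta=-0.8140 Bond=49.0549
V0=7.2047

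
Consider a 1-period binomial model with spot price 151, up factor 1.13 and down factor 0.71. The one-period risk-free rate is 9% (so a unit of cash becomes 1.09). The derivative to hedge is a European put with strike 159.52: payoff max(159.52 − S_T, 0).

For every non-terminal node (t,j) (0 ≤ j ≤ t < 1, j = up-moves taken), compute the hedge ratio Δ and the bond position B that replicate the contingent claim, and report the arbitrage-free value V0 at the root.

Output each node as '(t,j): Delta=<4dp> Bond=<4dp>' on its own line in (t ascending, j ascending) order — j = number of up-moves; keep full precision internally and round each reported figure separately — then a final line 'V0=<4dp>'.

(0,0): Delta=-0.8248 Bond=129.1182
V0=4.5706

Under the risk-neutral measure, an up-move has probability p* = (R−d)/(u−d) = 0.9048 and values discount at R = 1.09.
Terminal payoffs: V(1,0)=52.3100, V(1,1)=0.0000
Node (0,0) S=151.0000: V=(p*·0.0000+(1−p*)·52.3100)/1.09=4.5706; Δ=(0.0000−52.3100)/(170.6300−107.2100)=-0.8248; B=V−Δ·S=129.1182
Self-financing check: at every node Δ·S+B equals the discounted successor values.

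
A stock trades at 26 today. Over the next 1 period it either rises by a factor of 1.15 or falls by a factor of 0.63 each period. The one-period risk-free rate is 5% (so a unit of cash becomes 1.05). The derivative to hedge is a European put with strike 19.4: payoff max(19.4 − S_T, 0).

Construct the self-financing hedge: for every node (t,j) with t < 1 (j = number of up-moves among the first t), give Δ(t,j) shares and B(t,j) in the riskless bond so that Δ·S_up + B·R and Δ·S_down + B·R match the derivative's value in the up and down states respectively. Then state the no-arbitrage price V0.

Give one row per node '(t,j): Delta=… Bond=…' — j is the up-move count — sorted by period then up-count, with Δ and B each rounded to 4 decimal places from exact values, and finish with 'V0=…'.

(0,0): Delta=-0.2234 Bond=6.3608
V0=0.5531

No-arbitrage ⇒ martingale measure with p* = (R−d)/(u−d) = 0.8077.
At expiry t=1: V(1,0)=3.0200, V(1,1)=0.0000
(0,0): S=26.0000. Δ = (V_up−V_dn)/(S_up−S_dn) = (0.0000−3.0200)/(29.9000−16.3800) = -0.2234. V = [p*·0.0000 + (1−p*)·3.0200]/1.05 = 0.5531. B = V − Δ·S = 6.3608.
The time-0 hedge costs 0.5531, which is the no-arbitrage price.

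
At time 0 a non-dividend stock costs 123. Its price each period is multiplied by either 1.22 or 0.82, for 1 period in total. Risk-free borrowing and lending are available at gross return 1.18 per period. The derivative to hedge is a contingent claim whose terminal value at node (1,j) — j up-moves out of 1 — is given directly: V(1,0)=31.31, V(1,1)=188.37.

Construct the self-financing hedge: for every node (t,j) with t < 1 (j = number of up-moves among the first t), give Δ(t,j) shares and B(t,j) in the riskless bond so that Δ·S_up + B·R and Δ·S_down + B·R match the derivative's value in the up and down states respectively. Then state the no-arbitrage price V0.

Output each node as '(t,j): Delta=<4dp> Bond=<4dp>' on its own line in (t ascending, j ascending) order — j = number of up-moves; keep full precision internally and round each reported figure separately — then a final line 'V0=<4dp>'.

The replicating-portfolio and risk-neutral prices coincide; use p* = (1.18−0.82)/(1.22−0.82) = 0.9000 for the latter.
At expiry t=1: V(1,0)=31.3100, V(1,1)=188.3700
Node (0,0) S=123.0000: V=(p*·188.3700+(1−p*)·31.3100)/1.18=146.3254; Δ=(188.3700−31.3100)/(150.0600−100.8600)=3.1923; B=V−Δ·S=-246.3246
Root portfolio cost Δ·123+B reproduces V0=146.3254.

(0,0): Delta=3.1923 Bond=-246.3246
V0=146.3254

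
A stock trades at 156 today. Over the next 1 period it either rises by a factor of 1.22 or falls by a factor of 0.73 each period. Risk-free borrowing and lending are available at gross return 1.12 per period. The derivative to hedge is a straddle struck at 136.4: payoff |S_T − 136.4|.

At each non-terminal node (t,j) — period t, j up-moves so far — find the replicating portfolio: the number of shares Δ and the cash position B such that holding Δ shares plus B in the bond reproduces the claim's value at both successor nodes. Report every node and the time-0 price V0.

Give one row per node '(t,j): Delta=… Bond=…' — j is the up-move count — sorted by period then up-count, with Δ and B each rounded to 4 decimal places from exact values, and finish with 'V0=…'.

Under the risk-neutral measure, an up-move has probability p* = (R−d)/(u−d) = 0.7959 and values discount at R = 1.12.
Terminal payoffs: V(1,0)=22.5200, V(1,1)=53.9200
(0,0): S=156.0000. Δ = (V_up−V_dn)/(S_up−S_dn) = (53.9200−22.5200)/(190.3200−113.8800) = 0.4108. V = [p*·53.9200 + (1−p*)·22.5200]/1.12 = 42.4213. B = V − Δ·S = -21.6603.
Root portfolio cost Δ·156+B reproduces V0=42.4213.

(0,0): Delta=0.4108 Bond=-21.6603
V0=42.4213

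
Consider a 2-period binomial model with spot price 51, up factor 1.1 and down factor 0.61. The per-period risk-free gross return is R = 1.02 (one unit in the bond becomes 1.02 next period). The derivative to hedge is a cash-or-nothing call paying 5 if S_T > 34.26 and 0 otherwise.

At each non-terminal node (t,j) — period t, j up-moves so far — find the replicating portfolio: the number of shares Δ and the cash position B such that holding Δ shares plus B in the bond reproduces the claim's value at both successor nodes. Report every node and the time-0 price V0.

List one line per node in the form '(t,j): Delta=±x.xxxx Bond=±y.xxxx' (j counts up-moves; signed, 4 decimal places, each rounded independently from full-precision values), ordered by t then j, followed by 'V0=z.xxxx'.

(0,0): Delta=0.1641 Bond=-5.0060
(1,0): Delta=0.0000 Bond=0.0000
(1,1): Delta=0.1819 Bond=-6.1024
V0=3.3647

Since d<R<u, set p* = (R−d)/(u−d) = 0.8367; price each node as the discounted p*-expectation of its children.
Terminal values V(2,·): V(2,0)=0.0000, V(2,1)=0.0000, V(2,2)=5.0000
Node (1,0) S=31.1100: V=(p*·0.0000+(1−p*)·0.0000)/1.02=0.0000; Δ=(0.0000−0.0000)/(34.2210−18.9771)=0.0000; B=V−Δ·S=0.0000
Node (1,1) S=56.1000: V=(p*·5.0000+(1−p*)·0.0000)/1.02=4.1016; Δ=(5.0000−0.0000)/(61.7100−34.2210)=0.1819; B=V−Δ·S=-6.1024
Node (0,0) S=51.0000: V=(p*·4.1016+(1−p*)·0.0000)/1.02=3.3647; Δ=(4.1016−0.0000)/(56.1000−31.1100)=0.1641; B=V−Δ·S=-5.0060
The time-0 hedge costs 3.3647, which is the no-arbitrage price.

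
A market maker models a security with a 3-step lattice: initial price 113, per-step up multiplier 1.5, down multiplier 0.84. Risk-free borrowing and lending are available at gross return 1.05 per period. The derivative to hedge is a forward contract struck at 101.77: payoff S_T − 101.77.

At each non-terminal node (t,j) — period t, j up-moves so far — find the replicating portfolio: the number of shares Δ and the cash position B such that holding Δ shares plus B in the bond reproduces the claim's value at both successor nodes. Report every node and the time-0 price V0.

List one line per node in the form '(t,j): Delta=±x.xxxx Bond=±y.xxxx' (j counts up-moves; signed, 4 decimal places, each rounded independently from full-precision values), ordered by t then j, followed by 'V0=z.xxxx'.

Risk-neutral probability p* = (R−d)/(u−d) = (1.05−0.84)/(1.5−0.84) = 0.3182.
Payoff layer (t=3): V(3,0)=-34.7944, V(3,1)=17.8292, V(3,2)=111.8000, V(3,3)=279.6050
(2,0): S=79.7328. Δ = (V_up−V_dn)/(S_up−S_dn) = (17.8292−-34.7944)/(119.5992−66.9756) = 1.0000. V = [p*·17.8292 + (1−p*)·-34.7944]/1.05 = -17.1910. B = V − Δ·S = -96.9238.
(2,1): S=142.3800. Δ = (V_up−V_dn)/(S_up−S_dn) = (111.8000−17.8292)/(213.5700−119.5992) = 1.0000. V = [p*·111.8000 + (1−p*)·17.8292]/1.05 = 45.4562. B = V − Δ·S = -96.9238.
(2,2): S=254.2500. Δ = (V_up−V_dn)/(S_up−S_dn) = (279.6050−111.8000)/(381.3750−213.5700) = 1.0000. V = [p*·279.6050 + (1−p*)·111.8000]/1.05 = 157.3262. B = V − Δ·S = -96.9238.
(1,0): S=94.9200. Δ = (V_up−V_dn)/(S_up−S_dn) = (45.4562−-17.1910)/(142.3800−79.7328) = 1.0000. V = [p*·45.4562 + (1−p*)·-17.1910]/1.05 = 2.6116. B = V − Δ·S = -92.3084.
(1,1): S=169.5000. Δ = (V_up−V_dn)/(S_up−S_dn) = (157.3262−45.4562)/(254.2500−142.3800) = 1.0000. V = [p*·157.3262 + (1−p*)·45.4562]/1.05 = 77.1916. B = V − Δ·S = -92.3084.
(0,0): S=113.0000. Δ = (V_up−V_dn)/(S_up−S_dn) = (77.1916−2.6116)/(169.5000−94.9200) = 1.0000. V = [p*·77.1916 + (1−p*)·2.6116]/1.05 = 25.0872. B = V − Δ·S = -87.9128.
Each (Δ,B) replicates both successor values, so the strategy is self-financing and V0 is arbitrage-free.

(0,0): Delta=1.0000 Bond=-87.9128
(1,0): Delta=1.0000 Bond=-92.3084
(1,1): Delta=1.0000 Bond=-92.3084
(2,0): Delta=1.0000 Bond=-96.9238
(2,1): Delta=1.0000 Bond=-96.9238
(2,2): Delta=1.0000 Bond=-96.9238
V0=25.0872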